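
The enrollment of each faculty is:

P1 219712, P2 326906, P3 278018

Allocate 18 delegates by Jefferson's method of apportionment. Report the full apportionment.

Standard divisor 824636/18 ≈ 45813.111; standard quotas: P1 4.796, P2 7.136, P3 6.069.
Rounding down gives 4, 7, 6 = 17 seats, so the divisor must be adjusted.
With modified divisor 42400: modified quotas P1 5.182, P2 7.710, P3 6.557.
Rounding down: P1 5, P2 7, P3 6 (total 18).

P1=5, P2=7, P3=6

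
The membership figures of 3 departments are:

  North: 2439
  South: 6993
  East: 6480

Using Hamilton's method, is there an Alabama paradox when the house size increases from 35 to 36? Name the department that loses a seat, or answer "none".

none

At 35 seats: North 5, South 16, East 14.
At 36 seats: North 5, South 16, East 15.
No department's allocation decreased.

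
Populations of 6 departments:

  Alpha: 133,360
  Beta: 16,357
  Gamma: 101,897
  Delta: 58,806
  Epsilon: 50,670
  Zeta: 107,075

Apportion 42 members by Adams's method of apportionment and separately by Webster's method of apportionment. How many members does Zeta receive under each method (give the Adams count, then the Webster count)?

Adams: Alpha 12, Beta 2, Gamma 9, Delta 5, Epsilon 5, Zeta 9.
Webster: Alpha 12, Beta 1, Gamma 9, Delta 5, Epsilon 5, Zeta 10.
Zeta gets 9 under Adams and 10 under Webster.

9 and 10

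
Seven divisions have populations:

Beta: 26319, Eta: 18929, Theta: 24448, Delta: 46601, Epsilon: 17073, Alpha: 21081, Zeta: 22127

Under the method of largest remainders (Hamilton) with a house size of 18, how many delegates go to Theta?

The standard divisor is 176578/18 ≈ 9809.889.
Standard quotas: Beta 2.6829, Eta 1.9296, Theta 2.4922, Delta 4.7504, Epsilon 1.7404, Alpha 2.1490, Zeta 2.2556.
Lower quotas: Beta 2, Eta 1, Theta 2, Delta 4, Epsilon 1, Alpha 2, Zeta 2 (sum 14, leaving 4 seats).
Remainders in descending order: Eta 0.9296, Delta 0.7504, Epsilon 0.7404, Beta 0.6829, Theta 0.4922, Zeta 0.2556, Alpha 0.1490.
Largest remainders: Eta, Delta, Epsilon, Beta receive the extra seats.
Theta receives 2.

2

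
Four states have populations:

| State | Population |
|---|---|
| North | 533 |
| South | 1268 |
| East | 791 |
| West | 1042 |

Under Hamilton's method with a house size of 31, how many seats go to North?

4

The standard divisor is 3634/31 ≈ 117.226.
Standard quotas: North 4.547, South 10.817, East 6.748, West 8.889.
Lower quotas: North 4, South 10, East 6, West 8 (sum 28, leaving 3 seats).
Remainders in descending order: West 0.889, South 0.817, East 0.748, North 0.547.
Largest remainders: West, South, East receive the extra seats.
North receives 4.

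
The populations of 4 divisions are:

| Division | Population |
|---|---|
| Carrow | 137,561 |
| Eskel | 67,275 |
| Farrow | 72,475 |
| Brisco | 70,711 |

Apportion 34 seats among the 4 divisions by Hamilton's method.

Carrow 13; Eskel 7; Farrow 7; Brisco 7

The standard divisor is 348022/34 ≈ 10235.941.
Standard quotas: Carrow 13.4390, Eskel 6.5724, Farrow 7.0804, Brisco 6.9081.
Lower quotas: Carrow 13, Eskel 6, Farrow 7, Brisco 6 (sum 32, leaving 2 seats).
Remainders in descending order: Brisco 0.9081, Eskel 0.5724, Carrow 0.4390, Farrow 0.0804.
The surplus seats go to Brisco, Eskel.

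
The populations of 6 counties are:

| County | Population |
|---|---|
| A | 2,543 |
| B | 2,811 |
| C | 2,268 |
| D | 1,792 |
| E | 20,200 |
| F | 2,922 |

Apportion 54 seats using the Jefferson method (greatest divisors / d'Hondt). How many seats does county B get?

4

Standard divisor 32536/54 ≈ 602.519; standard quotas: A 4.221, B 4.665, C 3.764, D 2.974, E 33.526, F 4.850.
Rounding down gives 4, 4, 3, 2, 33, 4 = 50 seats, so the divisor must be adjusted.
With modified divisor 570: modified quotas A 4.461, B 4.932, C 3.979, D 3.144, E 35.439, F 5.126.
Rounding down: A 4, B 4, C 3, D 3, E 35, F 5 (total 54).
B receives 4.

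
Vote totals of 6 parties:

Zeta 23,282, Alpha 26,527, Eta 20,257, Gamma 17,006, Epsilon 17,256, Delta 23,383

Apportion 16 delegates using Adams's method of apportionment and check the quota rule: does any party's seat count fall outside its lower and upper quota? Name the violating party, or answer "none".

Standard quotas: Zeta 2.917, Alpha 3.323, Eta 2.538, Gamma 2.131, Epsilon 2.162, Delta 2.929.
Adams allocation: Zeta 3, Alpha 3, Eta 3, Gamma 2, Epsilon 2, Delta 3.
Every allocation lies between the lower and upper quota.

none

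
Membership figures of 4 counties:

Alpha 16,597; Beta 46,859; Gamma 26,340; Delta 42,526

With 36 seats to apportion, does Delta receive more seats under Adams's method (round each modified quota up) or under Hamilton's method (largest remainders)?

Adams: Alpha 5, Beta 13, Gamma 7, Delta 11.
Hamilton: Alpha 4, Beta 13, Gamma 7, Delta 12.
Delta gets 11 under Adams and 12 under Hamilton.

Hamilton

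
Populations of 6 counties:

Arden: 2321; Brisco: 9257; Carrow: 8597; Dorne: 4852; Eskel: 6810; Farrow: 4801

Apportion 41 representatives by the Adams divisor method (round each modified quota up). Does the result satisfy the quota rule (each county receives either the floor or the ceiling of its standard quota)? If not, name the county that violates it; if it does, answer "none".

none

Standard quotas: Arden 2.597, Brisco 10.359, Carrow 9.621, Dorne 5.430, Eskel 7.621, Farrow 5.373.
Adams allocation: Arden 3, Brisco 10, Carrow 9, Dorne 6, Eskel 8, Farrow 5.
Every allocation lies between the lower and upper quota.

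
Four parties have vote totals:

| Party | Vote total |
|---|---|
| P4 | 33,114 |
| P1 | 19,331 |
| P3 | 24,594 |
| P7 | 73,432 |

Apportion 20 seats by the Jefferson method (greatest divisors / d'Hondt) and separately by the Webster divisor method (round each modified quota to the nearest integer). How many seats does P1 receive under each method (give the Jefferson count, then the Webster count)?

Jefferson: P4 4, P1 2, P3 3, P7 11.
Webster: P4 4, P1 3, P3 3, P7 10.
P1 gets 2 under Jefferson and 3 under Webster.

2 and 3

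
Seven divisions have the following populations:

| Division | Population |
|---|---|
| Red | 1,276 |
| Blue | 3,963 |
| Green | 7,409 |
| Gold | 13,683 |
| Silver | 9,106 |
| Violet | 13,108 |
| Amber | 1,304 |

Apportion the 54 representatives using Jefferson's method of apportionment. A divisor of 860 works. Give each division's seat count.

With modified divisor 860: modified quotas Red 1.484, Blue 4.608, Green 8.615, Gold 15.910, Silver 10.588, Violet 15.242, Amber 1.516.
Rounding down: Red 1, Blue 4, Green 8, Gold 15, Silver 10, Violet 15, Amber 1 (total 54).

Red: 1, Blue: 4, Green: 8, Gold: 15, Silver: 10, Violet: 15, Amber: 1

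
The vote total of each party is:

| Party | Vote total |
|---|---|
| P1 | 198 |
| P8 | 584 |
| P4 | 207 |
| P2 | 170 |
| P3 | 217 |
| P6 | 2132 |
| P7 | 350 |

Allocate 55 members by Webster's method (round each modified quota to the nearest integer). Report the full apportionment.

P1: 3; P8: 8; P4: 3; P2: 2; P3: 3; P6: 31; P7: 5

Standard divisor 3858/55 ≈ 70.145; standard quotas: P1 2.823, P8 8.326, P4 2.951, P2 2.424, P3 3.094, P6 30.394, P7 4.990.
Rounding to the nearest integer gives 3, 8, 3, 2, 3, 30, 5 = 54 seats, so the divisor must be adjusted.
With modified divisor 69: modified quotas P1 2.870, P8 8.464, P4 3.000, P2 2.464, P3 3.145, P6 30.899, P7 5.072.
Rounding to the nearest integer: P1 3, P8 8, P4 3, P2 2, P3 3, P6 31, P7 5 (total 55).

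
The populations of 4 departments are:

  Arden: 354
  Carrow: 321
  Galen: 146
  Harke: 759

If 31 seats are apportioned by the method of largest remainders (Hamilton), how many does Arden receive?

Total 1580; standard divisor 1580/31 ≈ 50.968.
Standard quotas: Arden 6.946, Carrow 6.298, Galen 2.865, Harke 14.892.
Lower quotas: Arden 6, Carrow 6, Galen 2, Harke 14 (sum 28, leaving 3 seats).
Remainders in descending order: Arden 0.946, Harke 0.892, Galen 0.865, Carrow 0.298.
The surplus seats go to Arden, Harke, Galen.
Arden receives 7.

7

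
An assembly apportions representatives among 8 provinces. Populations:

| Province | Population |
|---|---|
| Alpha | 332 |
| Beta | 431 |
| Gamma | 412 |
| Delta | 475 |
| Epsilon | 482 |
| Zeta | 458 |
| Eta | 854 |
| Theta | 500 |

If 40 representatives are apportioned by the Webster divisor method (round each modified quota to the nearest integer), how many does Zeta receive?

5

Standard divisor 3944/40 ≈ 98.6; standard quotas: Alpha 3.367, Beta 4.371, Gamma 4.178, Delta 4.817, Epsilon 4.888, Zeta 4.645, Eta 8.661, Theta 5.071.
Rounding to the nearest integer gives Alpha 3, Beta 4, Gamma 4, Delta 5, Epsilon 5, Zeta 5, Eta 9, Theta 5 — total 40, matching the house size, so no adjustment is needed.
Zeta receives 5.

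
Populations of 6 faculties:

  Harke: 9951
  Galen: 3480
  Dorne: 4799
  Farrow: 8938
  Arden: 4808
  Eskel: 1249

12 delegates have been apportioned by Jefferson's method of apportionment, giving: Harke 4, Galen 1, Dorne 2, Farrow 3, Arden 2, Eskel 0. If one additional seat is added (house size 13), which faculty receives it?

Priority for the next seat is population ÷ (current seats + 1).
Priorities: Harke 1990.200, Galen 1740.000, Dorne 1599.667, Farrow 2234.500, Arden 1602.667, Eskel 1249.000.
Highest priority: Farrow.

Farrow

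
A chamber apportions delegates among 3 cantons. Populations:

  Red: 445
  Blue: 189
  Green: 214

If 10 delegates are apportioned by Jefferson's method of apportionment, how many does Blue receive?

Standard divisor 848/10 ≈ 84.8; standard quotas: Red 5.248, Blue 2.229, Green 2.524.
Rounding down gives 5, 2, 2 = 9 seats, so the divisor must be adjusted.
With modified divisor 73: modified quotas Red 6.096, Blue 2.589, Green 2.932.
Rounding down: Red 6, Blue 2, Green 2 (total 10).
Blue receives 2.

2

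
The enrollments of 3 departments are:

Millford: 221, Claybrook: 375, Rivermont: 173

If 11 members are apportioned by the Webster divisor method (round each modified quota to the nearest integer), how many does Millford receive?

Standard divisor 769/11 ≈ 69.909; standard quotas: Millford 3.161, Claybrook 5.364, Rivermont 2.475.
Rounding to the nearest integer gives 3, 5, 2 = 10 seats, so the divisor must be adjusted.
With modified divisor 68.49: modified quotas Millford 3.227, Claybrook 5.475, Rivermont 2.526.
Rounding to the nearest integer: Millford 3, Claybrook 5, Rivermont 3 (total 11).
Millford receives 3.

3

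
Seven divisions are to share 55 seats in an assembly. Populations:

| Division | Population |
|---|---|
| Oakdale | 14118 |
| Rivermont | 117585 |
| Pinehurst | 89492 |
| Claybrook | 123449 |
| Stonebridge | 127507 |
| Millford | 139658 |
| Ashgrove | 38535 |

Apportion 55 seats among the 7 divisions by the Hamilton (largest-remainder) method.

The standard divisor is 650344/55 ≈ 11824.436.
Standard quotas: Oakdale 1.1940, Rivermont 9.9442, Pinehurst 7.5684, Claybrook 10.4402, Stonebridge 10.7833, Millford 11.8110, Ashgrove 3.2589.
Lower quotas: Oakdale 1, Rivermont 9, Pinehurst 7, Claybrook 10, Stonebridge 10, Millford 11, Ashgrove 3 (sum 51, leaving 4 seats).
Remainders in descending order: Rivermont 0.9442, Millford 0.8110, Stonebridge 0.7833, Pinehurst 0.5684, Claybrook 0.4402, Ashgrove 0.2589, Oakdale 0.1940.
The surplus seats go to Rivermont, Millford, Stonebridge, Pinehurst.

Oakdale 1, Rivermont 10, Pinehurst 8, Claybrook 10, Stonebridge 11, Millford 12, Ashgrove 3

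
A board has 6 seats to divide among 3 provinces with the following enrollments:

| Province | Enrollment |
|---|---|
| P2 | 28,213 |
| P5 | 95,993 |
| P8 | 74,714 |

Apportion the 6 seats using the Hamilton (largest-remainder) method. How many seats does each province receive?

Total 198920; standard divisor 198920/6 ≈ 33153.333.
Standard quotas: P2 0.8510, P5 2.8954, P8 2.2536.
Lower quotas: P2 0, P5 2, P8 2 (sum 4, leaving 2 seats).
Remainders in descending order: P5 0.8954, P2 0.8510, P8 0.2536.
The surplus seats go to P5, P2.

P2 1; P5 3; P8 2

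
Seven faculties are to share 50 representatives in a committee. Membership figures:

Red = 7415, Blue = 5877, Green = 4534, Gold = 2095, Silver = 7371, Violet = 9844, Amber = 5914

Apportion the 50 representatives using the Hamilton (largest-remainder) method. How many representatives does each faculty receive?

Standard divisor: 43050 ÷ 50 = 861.
Standard quotas: Red 8.6121, Blue 6.8258, Green 5.2660, Gold 2.4332, Silver 8.5610, Violet 11.4332, Amber 6.8688.
Lower quotas: Red 8, Blue 6, Green 5, Gold 2, Silver 8, Violet 11, Amber 6 (sum 46, leaving 4 seats).
Remainders in descending order: Amber 0.8688, Blue 0.8258, Red 0.6121, Silver 0.5610, Gold 0.4332, Violet 0.4332, Green 0.2660.
Largest remainders: Amber, Blue, Red, Silver receive the extra seats.

Red=9, Blue=7, Green=5, Gold=2, Silver=9, Violet=11, Amber=7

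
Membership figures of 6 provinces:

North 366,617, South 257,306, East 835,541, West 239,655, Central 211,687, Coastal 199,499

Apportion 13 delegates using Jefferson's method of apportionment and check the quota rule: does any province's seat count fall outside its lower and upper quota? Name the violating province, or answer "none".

Standard quotas: North 2.258, South 1.585, East 5.147, West 1.476, Central 1.304, Coastal 1.229.
Jefferson allocation: North 2, South 2, East 6, West 1, Central 1, Coastal 1.
Every allocation lies between the lower and upper quota.

none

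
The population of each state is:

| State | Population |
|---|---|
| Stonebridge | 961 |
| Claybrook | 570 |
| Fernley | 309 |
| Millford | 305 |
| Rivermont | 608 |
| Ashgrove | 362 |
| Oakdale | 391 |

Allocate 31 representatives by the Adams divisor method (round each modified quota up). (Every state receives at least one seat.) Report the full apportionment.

Stonebridge 8, Claybrook 5, Fernley 3, Millford 3, Rivermont 5, Ashgrove 3, Oakdale 4

Standard divisor 3506/31 ≈ 113.097; standard quotas: Stonebridge 8.497, Claybrook 5.040, Fernley 2.732, Millford 2.697, Rivermont 5.376, Ashgrove 3.201, Oakdale 3.457.
Rounding up gives 9, 6, 3, 3, 6, 4, 4 = 35 seats, so the divisor must be adjusted.
With modified divisor 126: modified quotas Stonebridge 7.627, Claybrook 4.524, Fernley 2.452, Millford 2.421, Rivermont 4.825, Ashgrove 2.873, Oakdale 3.103.
Rounding up: Stonebridge 8, Claybrook 5, Fernley 3, Millford 3, Rivermont 5, Ashgrove 3, Oakdale 4 (total 31).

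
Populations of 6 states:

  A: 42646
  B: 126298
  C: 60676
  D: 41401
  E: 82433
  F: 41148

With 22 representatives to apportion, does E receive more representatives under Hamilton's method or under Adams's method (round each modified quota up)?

Hamilton

Hamilton: A 2, B 7, C 4, D 2, E 5, F 2.
Adams: A 3, B 7, C 3, D 3, E 4, F 2.
E gets 5 under Hamilton and 4 under Adams.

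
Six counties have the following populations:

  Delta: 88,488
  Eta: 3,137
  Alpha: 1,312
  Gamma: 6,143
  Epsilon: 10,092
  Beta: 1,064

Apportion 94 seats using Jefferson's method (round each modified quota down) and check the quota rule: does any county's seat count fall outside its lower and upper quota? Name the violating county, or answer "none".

Delta

Standard quotas: Delta 75.455, Eta 2.675, Alpha 1.119, Gamma 5.238, Epsilon 8.606, Beta 0.907.
Jefferson allocation: Delta 78, Eta 2, Alpha 1, Gamma 5, Epsilon 8, Beta 0.
Delta has quota 75.455 (lower 75, upper 76) but receives 78 — outside the quota interval.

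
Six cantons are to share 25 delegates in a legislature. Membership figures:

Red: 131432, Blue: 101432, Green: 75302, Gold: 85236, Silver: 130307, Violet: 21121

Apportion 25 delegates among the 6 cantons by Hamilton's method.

Red 6, Blue 5, Green 3, Gold 4, Silver 6, Violet 1

Total 544830; standard divisor 544830/25 ≈ 21793.2.
Standard quotas: Red 6.0309, Blue 4.6543, Green 3.4553, Gold 3.9111, Silver 5.9793, Violet 0.9692.
Lower quotas: Red 6, Blue 4, Green 3, Gold 3, Silver 5, Violet 0 (sum 21, leaving 4 seats).
Remainders in descending order: Silver 0.9793, Violet 0.9692, Gold 0.9111, Blue 0.6543, Green 0.4553, Red 0.0309.
The surplus seats go to Silver, Violet, Gold, Blue.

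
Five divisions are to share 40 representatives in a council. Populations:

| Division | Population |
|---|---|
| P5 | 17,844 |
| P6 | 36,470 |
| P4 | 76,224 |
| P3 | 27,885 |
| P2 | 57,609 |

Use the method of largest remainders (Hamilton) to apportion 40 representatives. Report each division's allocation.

Standard divisor: 216032 ÷ 40 ≈ 5400.8.
Standard quotas: P5 3.3040, P6 6.7527, P4 14.1135, P3 5.1631, P2 10.6668.
Lower quotas: P5 3, P6 6, P4 14, P3 5, P2 10 (sum 38, leaving 2 seats).
Remainders in descending order: P6 0.7527, P2 0.6668, P5 0.3040, P3 0.1631, P4 0.1135.
The surplus seats go to P6, P2.

P5 3, P6 7, P4 14, P3 5, P2 11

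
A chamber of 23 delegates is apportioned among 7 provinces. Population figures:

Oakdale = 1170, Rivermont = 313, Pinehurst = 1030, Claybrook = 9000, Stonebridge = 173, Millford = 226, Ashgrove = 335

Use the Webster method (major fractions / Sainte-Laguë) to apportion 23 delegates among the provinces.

Oakdale: 2, Rivermont: 1, Pinehurst: 2, Claybrook: 17, Stonebridge: 0, Millford: 0, Ashgrove: 1

Standard divisor 12247/23 ≈ 532.478; standard quotas: Oakdale 2.197, Rivermont 0.588, Pinehurst 1.934, Claybrook 16.902, Stonebridge 0.325, Millford 0.424, Ashgrove 0.629.
Rounding to the nearest integer gives Oakdale 2, Rivermont 1, Pinehurst 2, Claybrook 17, Stonebridge 0, Millford 0, Ashgrove 1 — total 23, matching the house size, so no adjustment is needed.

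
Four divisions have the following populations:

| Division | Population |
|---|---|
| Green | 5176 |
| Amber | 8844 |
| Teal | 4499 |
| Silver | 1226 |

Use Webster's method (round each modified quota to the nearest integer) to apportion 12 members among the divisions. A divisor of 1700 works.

Green=3; Amber=5; Teal=3; Silver=1

With modified divisor 1700: modified quotas Green 3.045, Amber 5.202, Teal 2.646, Silver 0.721.
Rounding to the nearest integer: Green 3, Amber 5, Teal 3, Silver 1 (total 12).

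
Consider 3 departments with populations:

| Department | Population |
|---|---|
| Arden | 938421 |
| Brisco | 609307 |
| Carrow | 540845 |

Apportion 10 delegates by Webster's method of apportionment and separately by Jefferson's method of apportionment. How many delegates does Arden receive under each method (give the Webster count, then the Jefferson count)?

Webster: Arden 4, Brisco 3, Carrow 3.
Jefferson: Arden 5, Brisco 3, Carrow 2.
Arden gets 4 under Webster and 5 under Jefferson.

4 and 5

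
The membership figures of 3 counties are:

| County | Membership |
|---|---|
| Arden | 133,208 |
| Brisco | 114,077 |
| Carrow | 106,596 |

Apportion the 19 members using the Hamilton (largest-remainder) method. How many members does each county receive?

Arden 7; Brisco 6; Carrow 6

Standard divisor: 353881 ÷ 19 ≈ 18625.316.
Standard quotas: Arden 7.1520, Brisco 6.1248, Carrow 5.7232.
Lower quotas: Arden 7, Brisco 6, Carrow 5 (sum 18, leaving 1 seat).
Remainders in descending order: Carrow 0.7232, Arden 0.1520, Brisco 0.1248.
Largest remainder: Carrow receives the extra seat.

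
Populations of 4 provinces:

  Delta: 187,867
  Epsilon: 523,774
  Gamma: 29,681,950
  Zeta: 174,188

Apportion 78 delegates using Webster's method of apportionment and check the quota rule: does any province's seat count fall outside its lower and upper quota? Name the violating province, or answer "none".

Standard quotas: Delta 0.479, Epsilon 1.337, Gamma 75.740, Zeta 0.444.
Webster allocation: Delta 0, Epsilon 1, Gamma 77, Zeta 0.
Gamma has quota 75.740 (lower 75, upper 76) but receives 77 — outside the quota interval.

Gamma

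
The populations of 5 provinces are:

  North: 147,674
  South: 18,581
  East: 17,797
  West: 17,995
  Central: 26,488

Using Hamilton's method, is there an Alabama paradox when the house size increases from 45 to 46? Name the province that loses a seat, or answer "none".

none

At 45 seats: North 29, South 4, East 3, West 4, Central 5.
At 46 seats: North 30, South 4, East 3, West 4, Central 5.
No province's allocation decreased.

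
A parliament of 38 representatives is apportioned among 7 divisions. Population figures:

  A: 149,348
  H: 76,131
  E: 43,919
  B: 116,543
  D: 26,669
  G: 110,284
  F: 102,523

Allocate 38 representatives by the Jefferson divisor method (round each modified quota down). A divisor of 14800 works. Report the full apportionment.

With modified divisor 14800: modified quotas A 10.091, H 5.144, E 2.967, B 7.875, D 1.802, G 7.452, F 6.927.
Rounding down: A 10, H 5, E 2, B 7, D 1, G 7, F 6 (total 38).

A 10, H 5, E 2, B 7, D 1, G 7, F 6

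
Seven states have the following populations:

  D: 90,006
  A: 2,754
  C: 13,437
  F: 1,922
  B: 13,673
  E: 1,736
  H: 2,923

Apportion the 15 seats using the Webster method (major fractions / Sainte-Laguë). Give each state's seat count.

Standard divisor 126451/15 ≈ 8430.067; standard quotas: D 10.677, A 0.327, C 1.594, F 0.228, B 1.622, E 0.206, H 0.347.
Rounding to the nearest integer gives D 11, A 0, C 2, F 0, B 2, E 0, H 0 — total 15, matching the house size, so no adjustment is needed.

D 11; A 0; C 2; F 0; B 2; E 0; H 0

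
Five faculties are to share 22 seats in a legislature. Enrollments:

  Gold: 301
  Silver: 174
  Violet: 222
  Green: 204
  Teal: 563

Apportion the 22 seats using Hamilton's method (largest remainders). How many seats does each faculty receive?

Gold 5, Silver 3, Violet 3, Green 3, Teal 8

The standard divisor is 1464/22 ≈ 66.545.
Standard quotas: Gold 4.523, Silver 2.615, Violet 3.336, Green 3.066, Teal 8.460.
Lower quotas: Gold 4, Silver 2, Violet 3, Green 3, Teal 8 (sum 20, leaving 2 seats).
Remainders in descending order: Silver 0.615, Gold 0.523, Teal 0.460, Violet 0.336, Green 0.066.
Largest remainders: Silver, Gold receive the extra seats.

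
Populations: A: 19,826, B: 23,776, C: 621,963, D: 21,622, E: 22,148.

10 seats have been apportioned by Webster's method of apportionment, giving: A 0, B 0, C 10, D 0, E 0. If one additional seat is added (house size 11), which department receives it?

C

Priority for the next seat is population ÷ (current seats + 0.5).
Priorities: A 39652.000, B 47552.000, C 59234.571, D 43244.000, E 44296.000.
Highest priority: C.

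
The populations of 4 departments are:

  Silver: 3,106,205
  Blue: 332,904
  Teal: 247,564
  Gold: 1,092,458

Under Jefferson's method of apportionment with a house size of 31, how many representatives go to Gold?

7

Standard divisor 4779131/31 ≈ 154165.516; standard quotas: Silver 20.149, Blue 2.159, Teal 1.606, Gold 7.086.
Rounding down gives 20, 2, 1, 7 = 30 seats, so the divisor must be adjusted.
With modified divisor 144600: modified quotas Silver 21.481, Blue 2.302, Teal 1.712, Gold 7.555.
Rounding down: Silver 21, Blue 2, Teal 1, Gold 7 (total 31).
Gold receives 7.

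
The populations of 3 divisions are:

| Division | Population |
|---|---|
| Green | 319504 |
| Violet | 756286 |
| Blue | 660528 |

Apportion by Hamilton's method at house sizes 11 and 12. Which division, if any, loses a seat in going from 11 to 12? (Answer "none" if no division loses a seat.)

At 11 seats: Green 2, Violet 5, Blue 4.
At 12 seats: Green 2, Violet 5, Blue 5.
No division's allocation decreased.

none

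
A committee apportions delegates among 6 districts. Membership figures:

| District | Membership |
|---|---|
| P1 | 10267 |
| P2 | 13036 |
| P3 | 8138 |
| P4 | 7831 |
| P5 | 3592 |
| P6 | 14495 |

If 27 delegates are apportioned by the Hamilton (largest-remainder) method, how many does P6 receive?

Standard divisor: 57359 ÷ 27 ≈ 2124.407.
Standard quotas: P1 4.8329, P2 6.1363, P3 3.8307, P4 3.6862, P5 1.6908, P6 6.8231.
Lower quotas: P1 4, P2 6, P3 3, P4 3, P5 1, P6 6 (sum 23, leaving 4 seats).
Remainders in descending order: P1 0.8329, P3 0.8307, P6 0.8231, P5 0.6908, P4 0.6862, P2 0.1363.
Largest remainders: P1, P3, P6, P5 receive the extra seats.
P6 receives 7.

7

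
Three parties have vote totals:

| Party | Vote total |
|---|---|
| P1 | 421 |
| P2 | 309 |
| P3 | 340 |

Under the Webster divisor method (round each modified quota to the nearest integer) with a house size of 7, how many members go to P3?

2

Standard divisor 1070/7 ≈ 152.857; standard quotas: P1 2.754, P2 2.021, P3 2.224.
Rounding to the nearest integer gives P1 3, P2 2, P3 2 — total 7, matching the house size, so no adjustment is needed.
P3 receives 2.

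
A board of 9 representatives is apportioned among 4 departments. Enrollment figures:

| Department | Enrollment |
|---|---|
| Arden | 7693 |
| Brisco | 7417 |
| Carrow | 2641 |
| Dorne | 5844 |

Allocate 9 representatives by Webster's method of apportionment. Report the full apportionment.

Standard divisor 23595/9 ≈ 2621.667; standard quotas: Arden 2.934, Brisco 2.829, Carrow 1.007, Dorne 2.229.
Rounding to the nearest integer gives Arden 3, Brisco 3, Carrow 1, Dorne 2 — total 9, matching the house size, so no adjustment is needed.

Arden: 3, Brisco: 3, Carrow: 1, Dorne: 2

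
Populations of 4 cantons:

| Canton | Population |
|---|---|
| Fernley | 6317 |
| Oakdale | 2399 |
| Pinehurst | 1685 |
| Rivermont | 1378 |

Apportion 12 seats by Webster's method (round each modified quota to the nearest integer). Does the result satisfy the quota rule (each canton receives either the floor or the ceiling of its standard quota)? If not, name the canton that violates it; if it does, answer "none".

none

Standard quotas: Fernley 6.436, Oakdale 2.444, Pinehurst 1.717, Rivermont 1.404.
Webster allocation: Fernley 7, Oakdale 2, Pinehurst 2, Rivermont 1.
Every allocation lies between the lower and upper quota.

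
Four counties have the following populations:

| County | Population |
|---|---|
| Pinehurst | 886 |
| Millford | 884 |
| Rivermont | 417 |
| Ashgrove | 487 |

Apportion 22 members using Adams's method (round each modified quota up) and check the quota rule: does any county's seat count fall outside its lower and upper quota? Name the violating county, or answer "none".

Standard quotas: Pinehurst 7.289, Millford 7.273, Rivermont 3.431, Ashgrove 4.007.
Adams allocation: Pinehurst 7, Millford 7, Rivermont 4, Ashgrove 4.
Every allocation lies between the lower and upper quota.

none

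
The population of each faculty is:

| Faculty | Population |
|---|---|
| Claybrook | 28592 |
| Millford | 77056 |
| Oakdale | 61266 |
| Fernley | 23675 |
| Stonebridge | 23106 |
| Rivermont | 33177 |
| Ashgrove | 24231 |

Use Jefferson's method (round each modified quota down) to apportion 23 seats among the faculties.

Standard divisor 271103/23 ≈ 11787.087; standard quotas: Claybrook 2.426, Millford 6.537, Oakdale 5.198, Fernley 2.009, Stonebridge 1.960, Rivermont 2.815, Ashgrove 2.056.
Rounding down gives 2, 6, 5, 2, 1, 2, 2 = 20 seats, so the divisor must be adjusted.
With modified divisor 10600: modified quotas Claybrook 2.697, Millford 7.269, Oakdale 5.780, Fernley 2.233, Stonebridge 2.180, Rivermont 3.130, Ashgrove 2.286.
Rounding down: Claybrook 2, Millford 7, Oakdale 5, Fernley 2, Stonebridge 2, Rivermont 3, Ashgrove 2 (total 23).

Claybrook=2, Millford=7, Oakdale=5, Fernley=2, Stonebridge=2, Rivermont=3, Ashgrove=2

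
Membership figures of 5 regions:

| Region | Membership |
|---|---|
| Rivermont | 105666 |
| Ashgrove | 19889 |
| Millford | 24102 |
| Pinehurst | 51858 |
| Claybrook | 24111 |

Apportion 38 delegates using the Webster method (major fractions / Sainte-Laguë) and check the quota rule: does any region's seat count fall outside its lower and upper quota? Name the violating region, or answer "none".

Standard quotas: Rivermont 17.796, Ashgrove 3.350, Millford 4.059, Pinehurst 8.734, Claybrook 4.061.
Webster allocation: Rivermont 18, Ashgrove 3, Millford 4, Pinehurst 9, Claybrook 4.
Every allocation lies between the lower and upper quota.

none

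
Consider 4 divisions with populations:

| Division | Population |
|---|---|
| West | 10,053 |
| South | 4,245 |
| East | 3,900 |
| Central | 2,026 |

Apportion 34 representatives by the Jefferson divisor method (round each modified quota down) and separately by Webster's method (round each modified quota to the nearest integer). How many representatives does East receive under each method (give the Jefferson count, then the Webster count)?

Jefferson: West 18, South 7, East 6, Central 3.
Webster: West 17, South 7, East 7, Central 3.
East gets 6 under Jefferson and 7 under Webster.

6 and 7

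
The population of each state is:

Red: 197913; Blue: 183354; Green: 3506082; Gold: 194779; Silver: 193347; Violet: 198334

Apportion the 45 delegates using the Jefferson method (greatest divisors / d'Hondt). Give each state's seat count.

Red=2, Blue=1, Green=36, Gold=2, Silver=2, Violet=2

Standard divisor 4473809/45 ≈ 99417.978; standard quotas: Red 1.991, Blue 1.844, Green 35.266, Gold 1.959, Silver 1.945, Violet 1.995.
Rounding down gives 1, 1, 35, 1, 1, 1 = 40 seats, so the divisor must be adjusted.
With modified divisor 95700: modified quotas Red 2.068, Blue 1.916, Green 36.636, Gold 2.035, Silver 2.020, Violet 2.072.
Rounding down: Red 2, Blue 1, Green 36, Gold 2, Silver 2, Violet 2 (total 45).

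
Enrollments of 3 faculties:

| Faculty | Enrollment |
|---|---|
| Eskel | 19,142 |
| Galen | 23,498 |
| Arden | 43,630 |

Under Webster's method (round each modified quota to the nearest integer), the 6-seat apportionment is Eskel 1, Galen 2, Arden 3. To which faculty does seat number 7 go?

Eskel

Priority for the next seat is population ÷ (current seats + 0.5).
Priorities: Eskel 12761.333, Galen 9399.200, Arden 12465.714.
Highest priority: Eskel.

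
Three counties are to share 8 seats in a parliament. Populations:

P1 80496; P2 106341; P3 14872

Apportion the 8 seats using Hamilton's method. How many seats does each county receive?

P1 3; P2 4; P3 1

The standard divisor is 201709/8 ≈ 25213.625.
Standard quotas: P1 3.1926, P2 4.2176, P3 0.5898.
Lower quotas: P1 3, P2 4, P3 0 (sum 7, leaving 1 seat).
Remainders in descending order: P3 0.5898, P2 0.2176, P1 0.1926.
The surplus seat goes to P3.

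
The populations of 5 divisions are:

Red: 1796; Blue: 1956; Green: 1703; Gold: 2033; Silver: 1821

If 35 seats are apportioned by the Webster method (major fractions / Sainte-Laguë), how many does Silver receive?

7

Standard divisor 9309/35 ≈ 265.971; standard quotas: Red 6.753, Blue 7.354, Green 6.403, Gold 7.644, Silver 6.847.
Rounding to the nearest integer gives Red 7, Blue 7, Green 6, Gold 8, Silver 7 — total 35, matching the house size, so no adjustment is needed.
Silver receives 7.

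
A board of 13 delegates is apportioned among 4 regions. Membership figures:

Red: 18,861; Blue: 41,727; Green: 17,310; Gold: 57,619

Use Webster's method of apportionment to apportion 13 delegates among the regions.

Red: 2; Blue: 4; Green: 2; Gold: 5

Standard divisor 135517/13 ≈ 10424.385; standard quotas: Red 1.809, Blue 4.003, Green 1.661, Gold 5.527.
Rounding to the nearest integer gives 2, 4, 2, 6 = 14 seats, so the divisor must be adjusted.
With modified divisor 11000: modified quotas Red 1.715, Blue 3.793, Green 1.574, Gold 5.238.
Rounding to the nearest integer: Red 2, Blue 4, Green 2, Gold 5 (total 13).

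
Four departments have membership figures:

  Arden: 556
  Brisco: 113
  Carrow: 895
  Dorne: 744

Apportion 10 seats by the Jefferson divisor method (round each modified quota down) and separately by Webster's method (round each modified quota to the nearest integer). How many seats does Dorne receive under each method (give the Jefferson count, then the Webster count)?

Jefferson: Arden 2, Brisco 0, Carrow 4, Dorne 4.
Webster: Arden 2, Brisco 1, Carrow 4, Dorne 3.
Dorne gets 4 under Jefferson and 3 under Webster.

4 and 3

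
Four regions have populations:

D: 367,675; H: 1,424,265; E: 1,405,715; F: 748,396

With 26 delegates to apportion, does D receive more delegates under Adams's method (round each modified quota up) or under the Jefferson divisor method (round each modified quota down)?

Adams

Adams: D 3, H 9, E 9, F 5.
Jefferson: D 2, H 10, E 9, F 5.
D gets 3 under Adams and 2 under Jefferson.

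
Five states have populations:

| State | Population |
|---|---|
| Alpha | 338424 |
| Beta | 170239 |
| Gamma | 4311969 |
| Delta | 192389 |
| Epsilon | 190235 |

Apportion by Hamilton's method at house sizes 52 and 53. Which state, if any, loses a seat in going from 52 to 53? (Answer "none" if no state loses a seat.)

At 52 seats: Alpha 3, Beta 2, Gamma 43, Delta 2, Epsilon 2.
At 53 seats: Alpha 3, Beta 2, Gamma 44, Delta 2, Epsilon 2.
No state's allocation decreased.

none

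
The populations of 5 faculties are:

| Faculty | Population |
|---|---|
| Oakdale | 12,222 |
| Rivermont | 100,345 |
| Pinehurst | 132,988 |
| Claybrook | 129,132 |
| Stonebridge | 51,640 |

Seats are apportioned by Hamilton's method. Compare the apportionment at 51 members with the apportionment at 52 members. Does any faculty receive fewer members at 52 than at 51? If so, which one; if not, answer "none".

none

At 51 seats: Oakdale 2, Rivermont 12, Pinehurst 16, Claybrook 15, Stonebridge 6.
At 52 seats: Oakdale 2, Rivermont 12, Pinehurst 16, Claybrook 16, Stonebridge 6.
No faculty's allocation decreased.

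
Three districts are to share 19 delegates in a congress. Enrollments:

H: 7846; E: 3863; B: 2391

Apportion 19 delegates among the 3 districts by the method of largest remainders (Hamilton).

H 11, E 5, B 3

The standard divisor is 14100/19 ≈ 742.105.
Standard quotas: H 10.5726, E 5.2055, B 3.2219.
Lower quotas: H 10, E 5, B 3 (sum 18, leaving 1 seat).
Remainders in descending order: H 0.5726, B 0.2219, E 0.2055.
The surplus seat goes to H.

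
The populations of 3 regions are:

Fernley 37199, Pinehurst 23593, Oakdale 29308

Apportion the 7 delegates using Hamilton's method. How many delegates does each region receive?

Fernley 3, Pinehurst 2, Oakdale 2

The standard divisor is 90100/7 ≈ 12871.429.
Standard quotas: Fernley 2.8900, Pinehurst 1.8330, Oakdale 2.2770.
Lower quotas: Fernley 2, Pinehurst 1, Oakdale 2 (sum 5, leaving 2 seats).
Remainders in descending order: Fernley 0.8900, Pinehurst 0.8330, Oakdale 0.2770.
Largest remainders: Fernley, Pinehurst receive the extra seats.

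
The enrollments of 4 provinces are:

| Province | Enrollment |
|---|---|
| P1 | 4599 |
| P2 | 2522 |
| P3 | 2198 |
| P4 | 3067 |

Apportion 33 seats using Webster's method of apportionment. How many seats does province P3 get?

Standard divisor 12386/33 ≈ 375.333; standard quotas: P1 12.253, P2 6.719, P3 5.856, P4 8.171.
Rounding to the nearest integer gives P1 12, P2 7, P3 6, P4 8 — total 33, matching the house size, so no adjustment is needed.
P3 receives 6.

6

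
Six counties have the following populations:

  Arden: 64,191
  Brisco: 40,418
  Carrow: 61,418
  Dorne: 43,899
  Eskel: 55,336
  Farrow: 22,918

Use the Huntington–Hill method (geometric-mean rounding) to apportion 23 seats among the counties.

With divisor 12523: modified quotas Arden 5.126, Brisco 3.228, Carrow 4.904, Dorne 3.505, Eskel 4.419, Farrow 1.830.
Geometric-mean thresholds: Arden √(5·6)=5.477, Brisco √(3·4)=3.464, Carrow √(4·5)=4.472, Dorne √(3·4)=3.464, Eskel √(4·5)=4.472, Farrow √(1·2)=1.414.
Each quota rounded against its threshold gives Arden 5, Brisco 3, Carrow 5, Dorne 4, Eskel 4, Farrow 2 (total 23).

Arden: 5, Brisco: 3, Carrow: 5, Dorne: 4, Eskel: 4, Farrow: 2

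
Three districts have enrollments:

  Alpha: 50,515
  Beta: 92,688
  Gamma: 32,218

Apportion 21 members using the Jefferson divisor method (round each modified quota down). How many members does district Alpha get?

Standard divisor 175421/21 ≈ 8353.381; standard quotas: Alpha 6.047, Beta 11.096, Gamma 3.857.
Rounding down gives 6, 11, 3 = 20 seats, so the divisor must be adjusted.
With modified divisor 7900: modified quotas Alpha 6.394, Beta 11.733, Gamma 4.078.
Rounding down: Alpha 6, Beta 11, Gamma 4 (total 21).
Alpha receives 6.

6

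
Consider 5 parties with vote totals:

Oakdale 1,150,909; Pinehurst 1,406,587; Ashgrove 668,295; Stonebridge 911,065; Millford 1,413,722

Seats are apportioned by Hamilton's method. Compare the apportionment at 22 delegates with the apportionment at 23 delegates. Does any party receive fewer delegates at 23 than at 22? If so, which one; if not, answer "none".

At 22 seats: Oakdale 4, Pinehurst 5, Ashgrove 3, Stonebridge 4, Millford 6.
At 23 seats: Oakdale 4, Pinehurst 6, Ashgrove 3, Stonebridge 4, Millford 6.
No party's allocation decreased.

none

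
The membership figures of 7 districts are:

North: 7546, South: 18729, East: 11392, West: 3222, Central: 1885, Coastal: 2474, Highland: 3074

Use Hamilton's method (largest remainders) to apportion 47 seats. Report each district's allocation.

The standard divisor is 48322/47 ≈ 1028.128.
Standard quotas: North 7.3396, South 18.2166, East 11.0803, West 3.1339, Central 1.8334, Coastal 2.4063, Highland 2.9899.
Lower quotas: North 7, South 18, East 11, West 3, Central 1, Coastal 2, Highland 2 (sum 44, leaving 3 seats).
Remainders in descending order: Highland 0.9899, Central 0.8334, Coastal 0.4063, North 0.3396, South 0.2166, West 0.1339, East 0.0803.
Largest remainders: Highland, Central, Coastal receive the extra seats.

North 7, South 18, East 11, West 3, Central 2, Coastal 3, Highland 3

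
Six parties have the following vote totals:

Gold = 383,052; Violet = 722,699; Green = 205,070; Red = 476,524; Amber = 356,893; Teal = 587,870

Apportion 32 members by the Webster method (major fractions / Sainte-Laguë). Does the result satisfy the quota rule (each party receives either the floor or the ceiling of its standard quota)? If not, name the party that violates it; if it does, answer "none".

Standard quotas: Gold 4.487, Violet 8.465, Green 2.402, Red 5.581, Amber 4.180, Teal 6.885.
Webster allocation: Gold 5, Violet 8, Green 2, Red 6, Amber 4, Teal 7.
Every allocation lies between the lower and upper quota.

none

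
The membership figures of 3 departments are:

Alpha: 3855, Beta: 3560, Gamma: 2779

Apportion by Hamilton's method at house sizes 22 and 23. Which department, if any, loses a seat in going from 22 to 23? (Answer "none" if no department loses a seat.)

none

At 22 seats: Alpha 8, Beta 8, Gamma 6.
At 23 seats: Alpha 9, Beta 8, Gamma 6.
No department's allocation decreased.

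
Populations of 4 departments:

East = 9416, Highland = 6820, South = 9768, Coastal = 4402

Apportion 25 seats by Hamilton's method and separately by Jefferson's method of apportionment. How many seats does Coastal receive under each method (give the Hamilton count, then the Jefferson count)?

4 and 3

Hamilton: East 8, Highland 5, South 8, Coastal 4.
Jefferson: East 8, Highland 6, South 8, Coastal 3.
Coastal gets 4 under Hamilton and 3 under Jefferson.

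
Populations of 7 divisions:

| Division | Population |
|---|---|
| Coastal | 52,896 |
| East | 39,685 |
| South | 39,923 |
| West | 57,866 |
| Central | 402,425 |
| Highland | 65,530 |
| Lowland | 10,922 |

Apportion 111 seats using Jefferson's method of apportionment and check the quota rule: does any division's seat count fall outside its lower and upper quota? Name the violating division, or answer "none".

Standard quotas: Coastal 8.773, East 6.582, South 6.622, West 9.598, Central 66.745, Highland 10.869, Lowland 1.812.
Jefferson allocation: Coastal 9, East 6, South 6, West 9, Central 69, Highland 11, Lowland 1.
Central has quota 66.745 (lower 66, upper 67) but receives 69 — outside the quota interval.

Central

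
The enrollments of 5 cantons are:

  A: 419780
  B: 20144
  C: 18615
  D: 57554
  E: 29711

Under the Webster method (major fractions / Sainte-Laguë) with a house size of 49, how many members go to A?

37

Standard divisor 545804/49 ≈ 11138.857; standard quotas: A 37.686, B 1.808, C 1.671, D 5.167, E 2.667.
Rounding to the nearest integer gives 38, 2, 2, 5, 3 = 50 seats, so the divisor must be adjusted.
With modified divisor 11300: modified quotas A 37.149, B 1.783, C 1.647, D 5.093, E 2.629.
Rounding to the nearest integer: A 37, B 2, C 2, D 5, E 3 (total 49).
A receives 37.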